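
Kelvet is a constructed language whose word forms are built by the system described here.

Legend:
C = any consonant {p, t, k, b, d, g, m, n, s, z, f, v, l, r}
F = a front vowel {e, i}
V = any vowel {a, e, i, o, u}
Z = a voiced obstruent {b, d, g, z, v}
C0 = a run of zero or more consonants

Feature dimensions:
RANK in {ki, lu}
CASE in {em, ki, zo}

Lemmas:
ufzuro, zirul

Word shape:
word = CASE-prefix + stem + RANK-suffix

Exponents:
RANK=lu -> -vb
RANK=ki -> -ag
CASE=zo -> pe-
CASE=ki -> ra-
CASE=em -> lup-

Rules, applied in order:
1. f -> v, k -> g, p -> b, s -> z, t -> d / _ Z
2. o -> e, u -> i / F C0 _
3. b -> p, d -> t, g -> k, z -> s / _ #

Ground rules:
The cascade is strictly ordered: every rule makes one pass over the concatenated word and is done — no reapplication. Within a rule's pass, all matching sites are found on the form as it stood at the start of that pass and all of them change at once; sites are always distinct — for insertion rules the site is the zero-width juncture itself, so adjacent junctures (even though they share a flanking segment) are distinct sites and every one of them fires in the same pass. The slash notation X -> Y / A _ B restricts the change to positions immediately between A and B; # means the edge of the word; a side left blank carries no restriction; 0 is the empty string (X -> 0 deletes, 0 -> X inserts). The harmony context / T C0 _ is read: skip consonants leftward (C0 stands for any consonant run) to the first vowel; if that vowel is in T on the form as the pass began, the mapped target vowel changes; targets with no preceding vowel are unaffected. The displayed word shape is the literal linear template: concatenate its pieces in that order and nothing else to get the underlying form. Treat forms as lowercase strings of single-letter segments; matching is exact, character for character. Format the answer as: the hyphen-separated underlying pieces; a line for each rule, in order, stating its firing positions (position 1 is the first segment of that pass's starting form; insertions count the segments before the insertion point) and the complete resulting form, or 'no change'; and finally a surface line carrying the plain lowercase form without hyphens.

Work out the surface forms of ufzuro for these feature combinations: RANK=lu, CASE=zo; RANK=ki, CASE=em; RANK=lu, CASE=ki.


cell RANK=lu, CASE=zo:
underlying: pe-ufzuro-vb
1. f -> v, k -> g, p -> b, s -> z, t -> d / _ Z: fires at position(s) 4: peuvzurovb
2. o -> e, u -> i / F C0 _: fires at position(s) 3: peivzurovb
3. b -> p, d -> t, g -> k, z -> s / _ #: fires at position(s) 10: peivzurovp
surface: peivzurovp

cell RANK=ki, CASE=em:
underlying: lup-ufzuro-ag
1. f -> v, k -> g, p -> b, s -> z, t -> d / _ Z: fires at position(s) 5: lupuvzuroag
2. o -> e, u -> i / F C0 _: no change
3. b -> p, d -> t, g -> k, z -> s / _ #: fires at position(s) 11: lupuvzuroak
surface: lupuvzuroak

cell RANK=lu, CASE=ki:
underlying: ra-ufzuro-vb
1. f -> v, k -> g, p -> b, s -> z, t -> d / _ Z: fires at position(s) 4: rauvzurovb
2. o -> e, u -> i / F C0 _: no change
3. b -> p, d -> t, g -> k, z -> s / _ #: fires at position(s) 10: rauvzurovp
surface: rauvzurovp


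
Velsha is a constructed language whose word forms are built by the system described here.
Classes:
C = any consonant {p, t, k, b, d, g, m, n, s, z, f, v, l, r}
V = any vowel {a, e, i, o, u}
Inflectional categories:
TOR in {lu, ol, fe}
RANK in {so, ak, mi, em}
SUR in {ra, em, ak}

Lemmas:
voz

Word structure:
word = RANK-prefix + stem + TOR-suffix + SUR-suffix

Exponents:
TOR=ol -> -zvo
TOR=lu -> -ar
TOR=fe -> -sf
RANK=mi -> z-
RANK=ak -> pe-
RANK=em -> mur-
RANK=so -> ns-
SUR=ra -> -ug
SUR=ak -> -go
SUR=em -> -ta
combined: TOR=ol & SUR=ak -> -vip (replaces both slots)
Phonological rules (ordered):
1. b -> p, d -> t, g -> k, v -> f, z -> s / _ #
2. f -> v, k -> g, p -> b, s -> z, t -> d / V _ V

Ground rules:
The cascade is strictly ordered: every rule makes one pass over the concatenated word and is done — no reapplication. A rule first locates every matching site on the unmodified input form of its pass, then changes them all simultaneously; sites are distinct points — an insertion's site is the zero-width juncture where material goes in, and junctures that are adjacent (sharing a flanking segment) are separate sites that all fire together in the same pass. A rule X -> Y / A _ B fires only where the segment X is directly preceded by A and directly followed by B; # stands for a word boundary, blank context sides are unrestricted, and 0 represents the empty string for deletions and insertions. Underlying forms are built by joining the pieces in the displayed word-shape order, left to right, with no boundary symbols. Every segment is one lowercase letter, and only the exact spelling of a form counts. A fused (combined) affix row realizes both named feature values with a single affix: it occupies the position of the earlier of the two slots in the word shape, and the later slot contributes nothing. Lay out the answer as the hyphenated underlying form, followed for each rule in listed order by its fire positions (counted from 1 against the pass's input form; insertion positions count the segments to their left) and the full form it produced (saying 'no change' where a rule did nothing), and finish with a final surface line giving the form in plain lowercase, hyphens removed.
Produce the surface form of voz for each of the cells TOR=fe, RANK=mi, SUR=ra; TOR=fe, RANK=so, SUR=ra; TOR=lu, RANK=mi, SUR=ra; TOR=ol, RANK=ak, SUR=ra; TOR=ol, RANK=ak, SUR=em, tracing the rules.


cell TOR=fe, RANK=mi, SUR=ra:
underlying: z-voz-sf-ug
1. b -> p, d -> t, g -> k, v -> f, z -> s / _ #: fires at position(s) 8: zvozsfuk
2. f -> v, k -> g, p -> b, s -> z, t -> d / V _ V: no change
surface: zvozsfuk

cell TOR=fe, RANK=so, SUR=ra:
underlying: ns-voz-sf-ug
1. b -> p, d -> t, g -> k, v -> f, z -> s / _ #: fires at position(s) 9: nsvozsfuk
2. f -> v, k -> g, p -> b, s -> z, t -> d / V _ V: no change
surface: nsvozsfuk

cell TOR=lu, RANK=mi, SUR=ra:
underlying: z-voz-ar-ug
1. b -> p, d -> t, g -> k, v -> f, z -> s / _ #: fires at position(s) 8: zvozaruk
2. f -> v, k -> g, p -> b, s -> z, t -> d / V _ V: no change
surface: zvozaruk

cell TOR=ol, RANK=ak, SUR=ra:
underlying: pe-voz-zvo-ug
1. b -> p, d -> t, g -> k, v -> f, z -> s / _ #: fires at position(s) 10: pevozzvouk
2. f -> v, k -> g, p -> b, s -> z, t -> d / V _ V: no change
surface: pevozzvouk

cell TOR=ol, RANK=ak, SUR=em:
underlying: pe-voz-zvo-ta
1. b -> p, d -> t, g -> k, v -> f, z -> s / _ #: no change
2. f -> v, k -> g, p -> b, s -> z, t -> d / V _ V: fires at position(s) 9: pevozzvoda
surface: pevozzvoda


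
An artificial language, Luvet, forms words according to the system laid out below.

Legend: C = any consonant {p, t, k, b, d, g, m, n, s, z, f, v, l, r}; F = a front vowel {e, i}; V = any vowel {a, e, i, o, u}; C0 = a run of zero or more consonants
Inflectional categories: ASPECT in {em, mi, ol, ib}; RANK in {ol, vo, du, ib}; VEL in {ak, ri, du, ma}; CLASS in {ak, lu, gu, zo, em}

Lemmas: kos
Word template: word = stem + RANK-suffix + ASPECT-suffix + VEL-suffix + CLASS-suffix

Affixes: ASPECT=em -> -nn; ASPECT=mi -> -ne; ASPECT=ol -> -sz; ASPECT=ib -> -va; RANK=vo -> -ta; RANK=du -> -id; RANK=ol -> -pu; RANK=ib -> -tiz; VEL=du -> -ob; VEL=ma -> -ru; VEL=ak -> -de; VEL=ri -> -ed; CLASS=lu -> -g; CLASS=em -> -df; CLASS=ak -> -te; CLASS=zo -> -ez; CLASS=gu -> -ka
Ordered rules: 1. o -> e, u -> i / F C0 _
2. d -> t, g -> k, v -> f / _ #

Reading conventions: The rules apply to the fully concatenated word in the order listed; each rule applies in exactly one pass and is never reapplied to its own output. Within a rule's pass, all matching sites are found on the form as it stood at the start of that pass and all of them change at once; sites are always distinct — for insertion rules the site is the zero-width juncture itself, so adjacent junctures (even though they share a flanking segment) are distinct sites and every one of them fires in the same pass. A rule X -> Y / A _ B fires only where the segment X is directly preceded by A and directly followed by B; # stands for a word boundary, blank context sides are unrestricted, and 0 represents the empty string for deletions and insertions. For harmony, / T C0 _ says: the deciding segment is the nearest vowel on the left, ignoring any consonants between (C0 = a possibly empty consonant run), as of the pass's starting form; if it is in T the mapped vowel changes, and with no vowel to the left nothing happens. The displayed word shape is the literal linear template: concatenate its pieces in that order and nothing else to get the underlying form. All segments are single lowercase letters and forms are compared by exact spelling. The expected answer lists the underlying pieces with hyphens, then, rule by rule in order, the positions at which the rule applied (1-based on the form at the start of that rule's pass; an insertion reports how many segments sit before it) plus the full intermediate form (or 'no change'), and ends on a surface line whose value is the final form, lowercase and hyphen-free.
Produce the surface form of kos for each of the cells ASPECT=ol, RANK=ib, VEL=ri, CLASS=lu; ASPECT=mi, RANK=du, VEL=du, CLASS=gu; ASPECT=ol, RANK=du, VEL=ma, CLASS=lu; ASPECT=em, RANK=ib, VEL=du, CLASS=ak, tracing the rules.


cell ASPECT=ol, RANK=ib, VEL=ri, CLASS=lu:
underlying: kos-tiz-sz-ed-g
1. o -> e, u -> i / F C0 _: no change
2. d -> t, g -> k, v -> f / _ #: fires at position(s) 11: kostizszedk
surface: kostizszedk

cell ASPECT=mi, RANK=du, VEL=du, CLASS=gu:
underlying: kos-id-ne-ob-ka
1. o -> e, u -> i / F C0 _: fires at position(s) 8: kosidneebka
2. d -> t, g -> k, v -> f / _ #: no change
surface: kosidneebka

cell ASPECT=ol, RANK=du, VEL=ma, CLASS=lu:
underlying: kos-id-sz-ru-g
1. o -> e, u -> i / F C0 _: fires at position(s) 9: kosidszrig
2. d -> t, g -> k, v -> f / _ #: fires at position(s) 10: kosidszrik
surface: kosidszrik

cell ASPECT=em, RANK=ib, VEL=du, CLASS=ak:
underlying: kos-tiz-nn-ob-te
1. o -> e, u -> i / F C0 _: fires at position(s) 9: kostiznnebte
2. d -> t, g -> k, v -> f / _ #: no change
surface: kostiznnebte


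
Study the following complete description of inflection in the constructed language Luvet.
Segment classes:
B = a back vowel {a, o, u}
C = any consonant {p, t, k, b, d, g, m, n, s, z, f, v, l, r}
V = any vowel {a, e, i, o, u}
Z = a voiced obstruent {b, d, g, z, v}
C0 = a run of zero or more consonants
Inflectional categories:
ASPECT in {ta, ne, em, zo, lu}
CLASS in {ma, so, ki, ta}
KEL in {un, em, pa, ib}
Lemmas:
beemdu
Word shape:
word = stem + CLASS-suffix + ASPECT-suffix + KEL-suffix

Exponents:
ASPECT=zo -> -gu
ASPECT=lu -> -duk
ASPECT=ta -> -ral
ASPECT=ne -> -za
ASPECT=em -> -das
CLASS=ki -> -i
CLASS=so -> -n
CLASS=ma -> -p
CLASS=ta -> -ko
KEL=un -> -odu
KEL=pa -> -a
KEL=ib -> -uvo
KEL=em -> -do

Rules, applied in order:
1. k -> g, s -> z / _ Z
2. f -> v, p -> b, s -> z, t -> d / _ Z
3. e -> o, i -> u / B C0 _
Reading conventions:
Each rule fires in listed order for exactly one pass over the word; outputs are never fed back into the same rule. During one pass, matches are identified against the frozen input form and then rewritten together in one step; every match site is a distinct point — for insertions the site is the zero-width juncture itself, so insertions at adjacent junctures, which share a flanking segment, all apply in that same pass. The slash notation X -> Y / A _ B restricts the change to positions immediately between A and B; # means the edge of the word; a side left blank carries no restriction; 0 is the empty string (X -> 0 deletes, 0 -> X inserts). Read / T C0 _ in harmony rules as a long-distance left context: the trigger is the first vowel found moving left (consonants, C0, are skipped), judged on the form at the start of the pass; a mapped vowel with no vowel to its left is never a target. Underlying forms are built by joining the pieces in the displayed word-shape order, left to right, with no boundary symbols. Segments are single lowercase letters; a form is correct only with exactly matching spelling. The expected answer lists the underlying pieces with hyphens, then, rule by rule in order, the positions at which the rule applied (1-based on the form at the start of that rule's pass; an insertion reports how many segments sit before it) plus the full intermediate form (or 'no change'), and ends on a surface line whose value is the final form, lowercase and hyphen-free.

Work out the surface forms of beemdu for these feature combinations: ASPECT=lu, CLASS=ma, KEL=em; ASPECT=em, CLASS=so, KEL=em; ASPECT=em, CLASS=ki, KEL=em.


cell ASPECT=lu, CLASS=ma, KEL=em:
underlying: beemdu-p-duk-do
1. k -> g, s -> z / _ Z: fires at position(s) 10: beemdupdugdo
2. f -> v, p -> b, s -> z, t -> d / _ Z: fires at position(s) 7: beemdubdugdo
3. e -> o, i -> u / B C0 _: no change
surface: beemdubdugdo

cell ASPECT=em, CLASS=so, KEL=em:
underlying: beemdu-n-das-do
1. k -> g, s -> z / _ Z: fires at position(s) 10: beemdundazdo
2. f -> v, p -> b, s -> z, t -> d / _ Z: no change
3. e -> o, i -> u / B C0 _: no change
surface: beemdundazdo

cell ASPECT=em, CLASS=ki, KEL=em:
underlying: beemdu-i-das-do
1. k -> g, s -> z / _ Z: fires at position(s) 10: beemduidazdo
2. f -> v, p -> b, s -> z, t -> d / _ Z: no change
3. e -> o, i -> u / B C0 _: fires at position(s) 7: beemduudazdo
surface: beemduudazdo


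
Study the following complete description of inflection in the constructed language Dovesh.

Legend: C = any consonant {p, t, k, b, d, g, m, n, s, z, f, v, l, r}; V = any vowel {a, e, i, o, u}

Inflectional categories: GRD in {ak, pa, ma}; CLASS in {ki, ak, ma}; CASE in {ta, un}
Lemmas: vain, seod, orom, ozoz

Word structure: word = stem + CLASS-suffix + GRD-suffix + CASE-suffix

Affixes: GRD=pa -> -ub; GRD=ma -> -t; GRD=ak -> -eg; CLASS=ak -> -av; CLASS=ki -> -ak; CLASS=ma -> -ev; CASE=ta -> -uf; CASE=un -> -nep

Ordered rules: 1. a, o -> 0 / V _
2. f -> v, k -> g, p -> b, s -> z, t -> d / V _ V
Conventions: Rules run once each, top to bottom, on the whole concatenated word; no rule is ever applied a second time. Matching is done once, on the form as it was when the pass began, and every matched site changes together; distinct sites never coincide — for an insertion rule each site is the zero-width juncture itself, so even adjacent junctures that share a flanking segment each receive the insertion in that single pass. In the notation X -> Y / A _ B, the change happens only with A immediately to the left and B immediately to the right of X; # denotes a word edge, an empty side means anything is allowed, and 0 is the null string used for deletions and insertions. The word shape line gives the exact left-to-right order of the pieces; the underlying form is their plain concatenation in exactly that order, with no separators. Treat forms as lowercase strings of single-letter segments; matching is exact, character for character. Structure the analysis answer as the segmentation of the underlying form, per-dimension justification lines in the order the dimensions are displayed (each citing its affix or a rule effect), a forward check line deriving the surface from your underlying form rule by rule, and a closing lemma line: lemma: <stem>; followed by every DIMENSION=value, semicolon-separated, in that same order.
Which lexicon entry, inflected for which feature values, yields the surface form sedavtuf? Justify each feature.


underlying: seod-av-t-uf
GRD=ma - signalled by the affix -t
CLASS=ak - signalled by the affix -av
CASE=ta - signalled by the affix -uf
check: seodavtuf -> sedavtuf -> sedavtuf
lemma: seod; GRD=ma; CLASS=ak; CASE=ta


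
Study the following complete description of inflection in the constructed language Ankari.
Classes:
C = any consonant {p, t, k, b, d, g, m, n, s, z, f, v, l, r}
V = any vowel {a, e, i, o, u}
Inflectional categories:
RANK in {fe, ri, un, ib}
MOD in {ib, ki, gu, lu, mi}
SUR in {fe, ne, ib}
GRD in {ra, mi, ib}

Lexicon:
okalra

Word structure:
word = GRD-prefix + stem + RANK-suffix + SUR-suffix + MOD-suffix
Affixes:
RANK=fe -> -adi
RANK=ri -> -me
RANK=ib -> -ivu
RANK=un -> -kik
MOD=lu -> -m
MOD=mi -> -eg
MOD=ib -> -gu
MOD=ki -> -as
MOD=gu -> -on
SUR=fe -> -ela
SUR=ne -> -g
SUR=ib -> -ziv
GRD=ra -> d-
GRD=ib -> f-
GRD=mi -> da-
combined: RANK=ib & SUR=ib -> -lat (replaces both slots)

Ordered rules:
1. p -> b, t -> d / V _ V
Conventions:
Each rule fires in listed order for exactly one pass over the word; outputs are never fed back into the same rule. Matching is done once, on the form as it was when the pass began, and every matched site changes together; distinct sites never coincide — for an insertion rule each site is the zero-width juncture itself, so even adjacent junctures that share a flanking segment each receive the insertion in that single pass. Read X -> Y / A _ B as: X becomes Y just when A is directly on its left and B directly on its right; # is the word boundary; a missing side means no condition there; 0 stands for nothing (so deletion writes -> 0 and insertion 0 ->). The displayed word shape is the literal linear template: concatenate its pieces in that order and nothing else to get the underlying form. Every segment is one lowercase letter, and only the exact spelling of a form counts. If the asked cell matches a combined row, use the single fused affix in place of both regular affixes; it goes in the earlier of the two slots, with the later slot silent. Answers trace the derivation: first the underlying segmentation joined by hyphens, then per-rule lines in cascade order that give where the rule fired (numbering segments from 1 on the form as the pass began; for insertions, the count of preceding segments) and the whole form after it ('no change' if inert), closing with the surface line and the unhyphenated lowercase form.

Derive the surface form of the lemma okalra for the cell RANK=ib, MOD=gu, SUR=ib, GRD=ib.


underlying: f-okalra-lat-on
1. p -> b, t -> d / V _ V: fires at position(s) 10: fokalraladon
surface: fokalraladon


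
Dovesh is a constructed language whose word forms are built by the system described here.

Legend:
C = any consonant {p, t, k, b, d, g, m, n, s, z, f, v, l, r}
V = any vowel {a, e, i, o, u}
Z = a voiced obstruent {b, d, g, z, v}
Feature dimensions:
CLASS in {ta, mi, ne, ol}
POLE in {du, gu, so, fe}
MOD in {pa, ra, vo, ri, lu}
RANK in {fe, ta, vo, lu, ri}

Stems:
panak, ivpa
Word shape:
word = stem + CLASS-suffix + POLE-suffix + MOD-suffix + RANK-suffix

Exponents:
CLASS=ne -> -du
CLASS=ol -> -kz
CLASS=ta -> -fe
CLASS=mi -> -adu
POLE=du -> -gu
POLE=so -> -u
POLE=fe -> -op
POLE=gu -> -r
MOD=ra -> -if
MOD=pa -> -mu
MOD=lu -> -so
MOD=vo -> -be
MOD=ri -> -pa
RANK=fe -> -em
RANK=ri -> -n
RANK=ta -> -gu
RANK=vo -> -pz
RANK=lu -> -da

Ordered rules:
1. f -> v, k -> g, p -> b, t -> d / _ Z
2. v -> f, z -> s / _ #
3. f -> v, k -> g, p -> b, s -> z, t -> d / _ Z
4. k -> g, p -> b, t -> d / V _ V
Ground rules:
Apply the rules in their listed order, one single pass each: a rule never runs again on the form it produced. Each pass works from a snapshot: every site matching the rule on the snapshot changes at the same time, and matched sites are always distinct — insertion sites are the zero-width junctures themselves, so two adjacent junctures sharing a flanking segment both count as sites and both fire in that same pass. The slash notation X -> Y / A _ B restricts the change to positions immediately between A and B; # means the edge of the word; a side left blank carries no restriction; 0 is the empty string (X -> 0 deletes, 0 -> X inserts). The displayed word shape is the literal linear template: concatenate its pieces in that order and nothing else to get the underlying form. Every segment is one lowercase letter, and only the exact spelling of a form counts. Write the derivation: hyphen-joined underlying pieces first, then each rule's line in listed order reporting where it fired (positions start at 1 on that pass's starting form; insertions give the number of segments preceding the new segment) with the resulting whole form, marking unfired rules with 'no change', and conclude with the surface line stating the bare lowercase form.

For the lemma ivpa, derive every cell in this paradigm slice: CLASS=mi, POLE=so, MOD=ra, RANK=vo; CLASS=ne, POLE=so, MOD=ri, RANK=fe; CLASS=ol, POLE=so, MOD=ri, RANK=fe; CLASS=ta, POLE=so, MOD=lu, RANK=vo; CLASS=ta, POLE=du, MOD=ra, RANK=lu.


cell CLASS=mi, POLE=so, MOD=ra, RANK=vo:
underlying: ivpa-adu-u-if-pz
1. f -> v, k -> g, p -> b, t -> d / _ Z: fires at position(s) 11: ivpaaduuifbz
2. v -> f, z -> s / _ #: fires at position(s) 12: ivpaaduuifbs
3. f -> v, k -> g, p -> b, s -> z, t -> d / _ Z: fires at position(s) 10: ivpaaduuivbs
4. k -> g, p -> b, t -> d / V _ V: no change
surface: ivpaaduuivbs

cell CLASS=ne, POLE=so, MOD=ri, RANK=fe:
underlying: ivpa-du-u-pa-em
1. f -> v, k -> g, p -> b, t -> d / _ Z: no change
2. v -> f, z -> s / _ #: no change
3. f -> v, k -> g, p -> b, s -> z, t -> d / _ Z: no change
4. k -> g, p -> b, t -> d / V _ V: fires at position(s) 8: ivpaduubaem
surface: ivpaduubaem

cell CLASS=ol, POLE=so, MOD=ri, RANK=fe:
underlying: ivpa-kz-u-pa-em
1. f -> v, k -> g, p -> b, t -> d / _ Z: fires at position(s) 5: ivpagzupaem
2. v -> f, z -> s / _ #: no change
3. f -> v, k -> g, p -> b, s -> z, t -> d / _ Z: no change
4. k -> g, p -> b, t -> d / V _ V: fires at position(s) 8: ivpagzubaem
surface: ivpagzubaem

cell CLASS=ta, POLE=so, MOD=lu, RANK=vo:
underlying: ivpa-fe-u-so-pz
1. f -> v, k -> g, p -> b, t -> d / _ Z: fires at position(s) 10: ivpafeusobz
2. v -> f, z -> s / _ #: fires at position(s) 11: ivpafeusobs
3. f -> v, k -> g, p -> b, s -> z, t -> d / _ Z: no change
4. k -> g, p -> b, t -> d / V _ V: no change
surface: ivpafeusobs

cell CLASS=ta, POLE=du, MOD=ra, RANK=lu:
underlying: ivpa-fe-gu-if-da
1. f -> v, k -> g, p -> b, t -> d / _ Z: fires at position(s) 10: ivpafeguivda
2. v -> f, z -> s / _ #: no change
3. f -> v, k -> g, p -> b, s -> z, t -> d / _ Z: no change
4. k -> g, p -> b, t -> d / V _ V: no change
surface: ivpafeguivda


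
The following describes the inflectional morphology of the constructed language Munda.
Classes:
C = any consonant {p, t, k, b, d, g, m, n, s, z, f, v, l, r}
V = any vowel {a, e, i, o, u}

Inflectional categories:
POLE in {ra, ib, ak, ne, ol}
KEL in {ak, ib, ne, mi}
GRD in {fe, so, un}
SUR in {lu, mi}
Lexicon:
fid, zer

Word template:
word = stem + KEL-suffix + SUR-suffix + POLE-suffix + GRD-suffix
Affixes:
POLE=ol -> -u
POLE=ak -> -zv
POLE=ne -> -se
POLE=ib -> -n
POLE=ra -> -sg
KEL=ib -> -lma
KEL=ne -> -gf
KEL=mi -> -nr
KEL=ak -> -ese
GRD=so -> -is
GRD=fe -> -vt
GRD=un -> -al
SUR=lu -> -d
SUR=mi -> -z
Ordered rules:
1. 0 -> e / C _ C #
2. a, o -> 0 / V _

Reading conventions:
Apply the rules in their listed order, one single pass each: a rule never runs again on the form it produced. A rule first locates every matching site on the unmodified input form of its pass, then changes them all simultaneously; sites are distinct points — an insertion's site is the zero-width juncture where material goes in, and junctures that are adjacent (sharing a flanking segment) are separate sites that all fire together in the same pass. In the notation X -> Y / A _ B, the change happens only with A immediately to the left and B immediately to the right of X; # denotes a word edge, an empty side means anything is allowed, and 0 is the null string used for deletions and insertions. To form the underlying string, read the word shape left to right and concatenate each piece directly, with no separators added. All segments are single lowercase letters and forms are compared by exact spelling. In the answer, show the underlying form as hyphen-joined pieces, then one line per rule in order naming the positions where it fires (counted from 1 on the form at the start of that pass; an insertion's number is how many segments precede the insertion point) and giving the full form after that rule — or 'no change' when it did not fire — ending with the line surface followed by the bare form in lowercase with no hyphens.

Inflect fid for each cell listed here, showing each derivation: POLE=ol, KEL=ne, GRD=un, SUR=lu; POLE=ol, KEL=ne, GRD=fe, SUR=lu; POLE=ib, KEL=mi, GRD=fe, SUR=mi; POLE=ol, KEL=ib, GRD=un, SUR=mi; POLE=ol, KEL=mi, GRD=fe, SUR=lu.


cell POLE=ol, KEL=ne, GRD=un, SUR=lu:
underlying: fid-gf-d-u-al
1. 0 -> e / C _ C #: no change
2. a, o -> 0 / V _: fires at position(s) 8: fidgfdul
surface: fidgfdul

cell POLE=ol, KEL=ne, GRD=fe, SUR=lu:
underlying: fid-gf-d-u-vt
1. 0 -> e / C _ C #: inserts after position(s) 8: fidgfduvet
2. a, o -> 0 / V _: no change
surface: fidgfduvet

cell POLE=ib, KEL=mi, GRD=fe, SUR=mi:
underlying: fid-nr-z-n-vt
1. 0 -> e / C _ C #: inserts after position(s) 8: fidnrznvet
2. a, o -> 0 / V _: no change
surface: fidnrznvet

cell POLE=ol, KEL=ib, GRD=un, SUR=mi:
underlying: fid-lma-z-u-al
1. 0 -> e / C _ C #: no change
2. a, o -> 0 / V _: fires at position(s) 9: fidlmazul
surface: fidlmazul

cell POLE=ol, KEL=mi, GRD=fe, SUR=lu:
underlying: fid-nr-d-u-vt
1. 0 -> e / C _ C #: inserts after position(s) 8: fidnrduvet
2. a, o -> 0 / V _: no change
surface: fidnrduvet


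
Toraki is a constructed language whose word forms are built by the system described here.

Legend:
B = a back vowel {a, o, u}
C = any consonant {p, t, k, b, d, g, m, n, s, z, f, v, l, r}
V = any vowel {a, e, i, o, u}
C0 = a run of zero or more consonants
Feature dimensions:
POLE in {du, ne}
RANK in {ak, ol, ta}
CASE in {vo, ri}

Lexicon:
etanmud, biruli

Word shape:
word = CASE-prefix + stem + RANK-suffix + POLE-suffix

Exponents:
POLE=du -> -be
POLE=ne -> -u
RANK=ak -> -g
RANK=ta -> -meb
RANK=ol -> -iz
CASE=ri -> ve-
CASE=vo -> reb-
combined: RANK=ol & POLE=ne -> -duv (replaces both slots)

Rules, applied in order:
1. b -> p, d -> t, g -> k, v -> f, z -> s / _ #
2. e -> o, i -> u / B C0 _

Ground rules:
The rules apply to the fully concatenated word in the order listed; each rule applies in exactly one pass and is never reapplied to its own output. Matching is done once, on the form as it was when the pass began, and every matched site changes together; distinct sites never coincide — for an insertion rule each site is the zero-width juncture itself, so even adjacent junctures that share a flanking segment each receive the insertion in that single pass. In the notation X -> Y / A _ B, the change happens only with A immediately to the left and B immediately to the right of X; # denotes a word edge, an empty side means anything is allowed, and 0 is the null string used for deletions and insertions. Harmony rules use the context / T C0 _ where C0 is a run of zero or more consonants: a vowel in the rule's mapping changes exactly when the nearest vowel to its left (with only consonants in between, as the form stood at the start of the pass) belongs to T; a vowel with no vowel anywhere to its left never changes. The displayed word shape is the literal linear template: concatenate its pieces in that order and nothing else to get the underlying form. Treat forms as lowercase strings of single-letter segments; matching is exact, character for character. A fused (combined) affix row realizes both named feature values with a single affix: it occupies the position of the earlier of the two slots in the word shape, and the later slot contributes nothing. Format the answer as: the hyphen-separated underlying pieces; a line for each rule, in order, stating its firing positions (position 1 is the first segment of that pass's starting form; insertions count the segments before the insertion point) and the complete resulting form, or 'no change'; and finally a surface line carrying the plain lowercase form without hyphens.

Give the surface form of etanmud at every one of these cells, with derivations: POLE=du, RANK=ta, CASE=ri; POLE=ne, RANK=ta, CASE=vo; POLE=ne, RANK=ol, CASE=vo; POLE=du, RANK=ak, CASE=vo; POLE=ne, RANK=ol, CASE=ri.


cell POLE=du, RANK=ta, CASE=ri:
underlying: ve-etanmud-meb-be
1. b -> p, d -> t, g -> k, v -> f, z -> s / _ #: no change
2. e -> o, i -> u / B C0 _: fires at position(s) 11: veetanmudmobbe
surface: veetanmudmobbe

cell POLE=ne, RANK=ta, CASE=vo:
underlying: reb-etanmud-meb-u
1. b -> p, d -> t, g -> k, v -> f, z -> s / _ #: no change
2. e -> o, i -> u / B C0 _: fires at position(s) 12: rebetanmudmobu
surface: rebetanmudmobu

cell POLE=ne, RANK=ol, CASE=vo:
underlying: reb-etanmud-duv
1. b -> p, d -> t, g -> k, v -> f, z -> s / _ #: fires at position(s) 13: rebetanmudduf
2. e -> o, i -> u / B C0 _: no change
surface: rebetanmudduf

cell POLE=du, RANK=ak, CASE=vo:
underlying: reb-etanmud-g-be
1. b -> p, d -> t, g -> k, v -> f, z -> s / _ #: no change
2. e -> o, i -> u / B C0 _: fires at position(s) 13: rebetanmudgbo
surface: rebetanmudgbo

cell POLE=ne, RANK=ol, CASE=ri:
underlying: ve-etanmud-duv
1. b -> p, d -> t, g -> k, v -> f, z -> s / _ #: fires at position(s) 12: veetanmudduf
2. e -> o, i -> u / B C0 _: no change
surface: veetanmudduf


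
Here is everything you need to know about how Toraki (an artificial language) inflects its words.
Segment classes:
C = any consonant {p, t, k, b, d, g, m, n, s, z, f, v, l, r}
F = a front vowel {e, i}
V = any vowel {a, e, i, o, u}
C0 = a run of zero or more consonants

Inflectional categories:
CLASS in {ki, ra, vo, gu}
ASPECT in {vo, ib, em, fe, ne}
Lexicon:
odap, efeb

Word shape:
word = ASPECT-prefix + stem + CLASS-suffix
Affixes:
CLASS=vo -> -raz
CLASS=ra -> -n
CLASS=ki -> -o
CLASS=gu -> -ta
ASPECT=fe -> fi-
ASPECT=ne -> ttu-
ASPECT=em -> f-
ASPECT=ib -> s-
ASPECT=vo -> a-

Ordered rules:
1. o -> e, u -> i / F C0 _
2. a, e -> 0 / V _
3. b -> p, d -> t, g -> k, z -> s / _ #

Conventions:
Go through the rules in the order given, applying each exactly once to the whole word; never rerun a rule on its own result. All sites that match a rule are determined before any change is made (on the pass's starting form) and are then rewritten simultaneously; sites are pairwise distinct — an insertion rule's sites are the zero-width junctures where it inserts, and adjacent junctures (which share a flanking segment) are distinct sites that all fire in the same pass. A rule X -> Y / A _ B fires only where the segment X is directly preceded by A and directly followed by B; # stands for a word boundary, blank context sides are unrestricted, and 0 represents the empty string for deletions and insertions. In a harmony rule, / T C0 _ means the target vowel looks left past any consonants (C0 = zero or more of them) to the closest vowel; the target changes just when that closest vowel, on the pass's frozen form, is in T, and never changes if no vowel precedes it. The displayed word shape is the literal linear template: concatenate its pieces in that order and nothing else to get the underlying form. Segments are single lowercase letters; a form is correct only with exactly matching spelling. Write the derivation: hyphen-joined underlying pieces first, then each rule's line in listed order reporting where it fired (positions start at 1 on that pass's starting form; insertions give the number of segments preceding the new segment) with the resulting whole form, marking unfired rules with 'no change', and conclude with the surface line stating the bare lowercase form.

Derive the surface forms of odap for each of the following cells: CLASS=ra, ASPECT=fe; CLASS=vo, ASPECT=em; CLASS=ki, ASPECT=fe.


cell CLASS=ra, ASPECT=fe:
underlying: fi-odap-n
1. o -> e, u -> i / F C0 _: fires at position(s) 3: fiedapn
2. a, e -> 0 / V _: fires at position(s) 3: fidapn
3. b -> p, d -> t, g -> k, z -> s / _ #: no change
surface: fidapn

cell CLASS=vo, ASPECT=em:
underlying: f-odap-raz
1. o -> e, u -> i / F C0 _: no change
2. a, e -> 0 / V _: no change
3. b -> p, d -> t, g -> k, z -> s / _ #: fires at position(s) 8: fodapras
surface: fodapras

cell CLASS=ki, ASPECT=fe:
underlying: fi-odap-o
1. o -> e, u -> i / F C0 _: fires at position(s) 3: fiedapo
2. a, e -> 0 / V _: fires at position(s) 3: fidapo
3. b -> p, d -> t, g -> k, z -> s / _ #: no change
surface: fidapo


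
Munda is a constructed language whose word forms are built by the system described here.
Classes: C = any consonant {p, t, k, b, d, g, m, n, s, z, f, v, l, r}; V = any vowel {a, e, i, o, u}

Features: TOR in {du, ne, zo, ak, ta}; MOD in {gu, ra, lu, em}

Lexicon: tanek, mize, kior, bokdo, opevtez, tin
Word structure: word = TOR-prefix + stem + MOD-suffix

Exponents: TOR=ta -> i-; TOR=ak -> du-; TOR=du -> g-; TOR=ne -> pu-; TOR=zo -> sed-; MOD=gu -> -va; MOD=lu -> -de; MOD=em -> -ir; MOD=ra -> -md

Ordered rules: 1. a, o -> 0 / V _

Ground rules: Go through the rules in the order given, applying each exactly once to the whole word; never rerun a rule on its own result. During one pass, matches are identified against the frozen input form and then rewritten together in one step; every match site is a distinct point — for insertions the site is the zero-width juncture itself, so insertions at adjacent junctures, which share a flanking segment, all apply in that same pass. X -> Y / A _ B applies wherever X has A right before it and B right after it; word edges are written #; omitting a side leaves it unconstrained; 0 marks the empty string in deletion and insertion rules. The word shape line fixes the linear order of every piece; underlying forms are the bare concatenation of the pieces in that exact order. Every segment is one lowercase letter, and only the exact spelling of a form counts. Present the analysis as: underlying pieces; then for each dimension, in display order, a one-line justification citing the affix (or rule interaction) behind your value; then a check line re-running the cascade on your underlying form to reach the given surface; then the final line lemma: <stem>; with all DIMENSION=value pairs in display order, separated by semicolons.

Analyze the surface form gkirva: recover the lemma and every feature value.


underlying: g-kior-va
TOR=du - signalled by the affix g-
MOD=gu - signalled by the affix -va
check: gkiorva -> gkirva
lemma: kior; TOR=du; MOD=gu


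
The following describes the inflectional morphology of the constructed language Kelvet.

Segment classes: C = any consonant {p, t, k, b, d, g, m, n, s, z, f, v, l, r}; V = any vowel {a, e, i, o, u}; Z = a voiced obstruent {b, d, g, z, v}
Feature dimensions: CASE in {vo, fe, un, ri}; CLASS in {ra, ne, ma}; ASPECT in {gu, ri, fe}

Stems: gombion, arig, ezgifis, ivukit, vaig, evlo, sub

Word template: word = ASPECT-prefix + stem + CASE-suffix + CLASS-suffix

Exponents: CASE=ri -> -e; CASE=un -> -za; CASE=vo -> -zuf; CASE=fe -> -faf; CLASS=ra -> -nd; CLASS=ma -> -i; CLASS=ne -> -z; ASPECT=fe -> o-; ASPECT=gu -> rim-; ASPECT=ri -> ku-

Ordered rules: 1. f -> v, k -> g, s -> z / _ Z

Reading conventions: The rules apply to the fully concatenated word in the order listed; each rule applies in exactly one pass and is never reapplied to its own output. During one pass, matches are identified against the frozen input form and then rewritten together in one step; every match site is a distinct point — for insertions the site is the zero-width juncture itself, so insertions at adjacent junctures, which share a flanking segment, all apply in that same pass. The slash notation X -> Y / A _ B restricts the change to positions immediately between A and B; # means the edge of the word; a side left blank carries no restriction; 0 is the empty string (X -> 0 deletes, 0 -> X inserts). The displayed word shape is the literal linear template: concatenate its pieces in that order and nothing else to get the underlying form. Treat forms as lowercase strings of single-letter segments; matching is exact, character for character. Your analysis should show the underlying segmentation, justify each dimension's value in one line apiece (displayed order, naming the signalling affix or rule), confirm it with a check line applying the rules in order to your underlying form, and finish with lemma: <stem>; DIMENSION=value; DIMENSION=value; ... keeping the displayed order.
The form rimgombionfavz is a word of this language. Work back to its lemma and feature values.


underlying: rim-gombion-faf-z
CASE=fe - signalled by the affix -faf
CLASS=ne - signalled by the affix -z
ASPECT=gu - signalled by the affix rim-
check: rimgombionfafz -> rimgombionfavz
lemma: gombion; CASE=fe; CLASS=ne; ASPECT=gu


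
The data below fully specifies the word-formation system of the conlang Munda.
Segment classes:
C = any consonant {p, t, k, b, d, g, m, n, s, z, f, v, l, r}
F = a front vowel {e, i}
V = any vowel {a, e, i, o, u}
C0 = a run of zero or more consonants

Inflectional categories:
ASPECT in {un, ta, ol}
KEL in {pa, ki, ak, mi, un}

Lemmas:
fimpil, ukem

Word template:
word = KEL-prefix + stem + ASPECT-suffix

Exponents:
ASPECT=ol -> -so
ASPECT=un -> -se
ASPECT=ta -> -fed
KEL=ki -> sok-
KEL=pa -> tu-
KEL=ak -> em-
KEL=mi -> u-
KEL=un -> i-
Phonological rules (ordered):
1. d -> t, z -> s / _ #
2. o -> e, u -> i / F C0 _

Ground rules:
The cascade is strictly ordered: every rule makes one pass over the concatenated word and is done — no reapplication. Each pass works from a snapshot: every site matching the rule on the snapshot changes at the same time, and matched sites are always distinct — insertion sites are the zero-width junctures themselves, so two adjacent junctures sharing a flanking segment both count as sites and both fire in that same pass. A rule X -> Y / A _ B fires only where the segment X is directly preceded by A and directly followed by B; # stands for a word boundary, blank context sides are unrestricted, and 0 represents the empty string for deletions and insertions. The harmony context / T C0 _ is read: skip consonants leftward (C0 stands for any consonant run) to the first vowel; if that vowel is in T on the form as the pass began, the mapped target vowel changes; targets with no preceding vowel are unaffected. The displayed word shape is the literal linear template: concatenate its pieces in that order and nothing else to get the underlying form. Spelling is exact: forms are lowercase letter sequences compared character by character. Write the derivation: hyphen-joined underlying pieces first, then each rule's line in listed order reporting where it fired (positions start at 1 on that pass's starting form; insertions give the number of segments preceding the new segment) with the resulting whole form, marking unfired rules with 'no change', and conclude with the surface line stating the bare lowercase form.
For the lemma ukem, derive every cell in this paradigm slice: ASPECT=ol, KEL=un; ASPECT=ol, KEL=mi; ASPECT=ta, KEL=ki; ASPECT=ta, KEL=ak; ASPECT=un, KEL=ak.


cell ASPECT=ol, KEL=un:
underlying: i-ukem-so
1. d -> t, z -> s / _ #: no change
2. o -> e, u -> i / F C0 _: fires at position(s) 2, 7: iikemse
surface: iikemse

cell ASPECT=ol, KEL=mi:
underlying: u-ukem-so
1. d -> t, z -> s / _ #: no change
2. o -> e, u -> i / F C0 _: fires at position(s) 7: uukemse
surface: uukemse

cell ASPECT=ta, KEL=ki:
underlying: sok-ukem-fed
1. d -> t, z -> s / _ #: fires at position(s) 10: sokukemfet
2. o -> e, u -> i / F C0 _: no change
surface: sokukemfet

cell ASPECT=ta, KEL=ak:
underlying: em-ukem-fed
1. d -> t, z -> s / _ #: fires at position(s) 9: emukemfet
2. o -> e, u -> i / F C0 _: fires at position(s) 3: emikemfet
surface: emikemfet

cell ASPECT=un, KEL=ak:
underlying: em-ukem-se
1. d -> t, z -> s / _ #: no change
2. o -> e, u -> i / F C0 _: fires at position(s) 3: emikemse
surface: emikemse


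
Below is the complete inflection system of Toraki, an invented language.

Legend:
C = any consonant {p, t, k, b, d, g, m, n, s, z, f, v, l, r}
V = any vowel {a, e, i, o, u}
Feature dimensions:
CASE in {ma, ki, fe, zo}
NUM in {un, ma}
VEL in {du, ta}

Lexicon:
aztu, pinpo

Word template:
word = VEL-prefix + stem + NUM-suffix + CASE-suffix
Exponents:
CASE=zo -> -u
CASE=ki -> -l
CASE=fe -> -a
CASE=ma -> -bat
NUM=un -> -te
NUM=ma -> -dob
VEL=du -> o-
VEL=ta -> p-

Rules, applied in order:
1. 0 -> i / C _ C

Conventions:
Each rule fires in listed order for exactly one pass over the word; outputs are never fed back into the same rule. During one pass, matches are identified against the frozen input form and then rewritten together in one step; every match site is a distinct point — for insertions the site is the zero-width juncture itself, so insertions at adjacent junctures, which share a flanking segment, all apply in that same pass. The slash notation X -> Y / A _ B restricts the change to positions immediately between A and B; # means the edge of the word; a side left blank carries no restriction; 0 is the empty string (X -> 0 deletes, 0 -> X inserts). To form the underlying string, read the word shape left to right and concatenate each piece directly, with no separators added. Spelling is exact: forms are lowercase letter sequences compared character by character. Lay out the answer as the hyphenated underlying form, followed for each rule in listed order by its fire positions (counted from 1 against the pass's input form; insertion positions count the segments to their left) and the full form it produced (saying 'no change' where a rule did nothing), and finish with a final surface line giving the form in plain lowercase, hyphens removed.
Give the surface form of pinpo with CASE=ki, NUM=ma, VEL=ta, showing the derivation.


underlying: p-pinpo-dob-l
1. 0 -> i / C _ C: inserts after position(s) 1, 4, 9: pipinipodobil
surface: pipinipodobil
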